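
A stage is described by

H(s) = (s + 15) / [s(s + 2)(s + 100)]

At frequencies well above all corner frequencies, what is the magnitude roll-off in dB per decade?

Each pole contributes −20 dB/decade at high frequency; each zero contributes +20 dB/decade.
Net: 1 zero(s) − 3 pole(s) → -40 dB/decade.

-40 dB/decade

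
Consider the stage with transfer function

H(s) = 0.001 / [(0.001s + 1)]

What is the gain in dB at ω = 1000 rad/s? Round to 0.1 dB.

-63.0 dB

At ω = 1000 rad/s:
pole (1 + j1000·0.001) = 1 + j1 → |·| ≈ 1.4142, ∠ ≈ 45.00°
|H| = 0.001 · 1 / (1.4142) ≈ 0.00070711
Gain = 20 log₁₀(0.00070711) ≈ -63.01 dB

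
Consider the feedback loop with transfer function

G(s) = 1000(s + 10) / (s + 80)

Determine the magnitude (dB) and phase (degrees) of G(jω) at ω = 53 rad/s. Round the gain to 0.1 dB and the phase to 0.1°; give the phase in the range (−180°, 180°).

At s = jω = j53:
zero (s+10): 10 + j53 → |·| = √(10²+53²) = √2909 ≈ 53.935, ∠ = arctan(53/10) ≈ 79.32°
pole (s+80): 80 + j53 → |·| = √(80²+53²) = √9209 ≈ 95.964, ∠ = arctan(53/80) ≈ 33.52°
|G| = 1000 · 53.935 / 95.964 ≈ 562.03
Gain = 20 log₁₀(562.03) ≈ 55.00 dB
∠G = 79.32° − 33.52° = 45.80°

55.0 dB, 45.8°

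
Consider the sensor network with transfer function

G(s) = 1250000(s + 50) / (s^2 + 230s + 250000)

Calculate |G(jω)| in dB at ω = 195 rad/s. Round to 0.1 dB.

At s = jω = j195:
zero (s+50): 50 + j195 → |·| = √(50²+195²) = √40525 ≈ 201.31, ∠ = arctan(195/50) ≈ 75.62°
quadratic: (j195)² + 230·j195 + 250000 = 211975 + j44850 → |·| ≈ 2.1667e+05, ∠ ≈ 11.95°
|G| = 1250000 · 201.31 / 2.1667e+05 ≈ 1161.4
Gain = 20 log₁₀(1161.4) ≈ 61.30 dB

61.3 dB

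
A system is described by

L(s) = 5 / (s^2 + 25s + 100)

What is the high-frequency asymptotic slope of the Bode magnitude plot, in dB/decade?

Each pole contributes −20 dB/decade at high frequency; each zero contributes +20 dB/decade.
Net: 0 zero(s) − 2 pole(s) → -40 dB/decade.

-40 dB/decade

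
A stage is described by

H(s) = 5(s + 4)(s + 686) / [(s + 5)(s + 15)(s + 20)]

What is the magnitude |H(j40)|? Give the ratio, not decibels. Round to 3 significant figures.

At s = jω = j40:
zero (s+4): 4 + j40 → |·| = √(4²+40²) = √1616 ≈ 40.2, ∠ = arctan(40/4) ≈ 84.29°
zero (s+686): 686 + j40 → |·| = √(686²+40²) = √472196 ≈ 687.17, ∠ = arctan(40/686) ≈ 3.34°
pole (s+5): 5 + j40 → |·| = √(5²+40²) = √1625 ≈ 40.311, ∠ = arctan(40/5) ≈ 82.87°
pole (s+15): 15 + j40 → |·| = √(15²+40²) = √1825 ≈ 42.72, ∠ = arctan(40/15) ≈ 69.44°
pole (s+20): 20 + j40 → |·| = √(20²+40²) = √2000 ≈ 44.721, ∠ = arctan(40/20) ≈ 63.43°
|H| = 5 · 27624 / 77013 ≈ 1.7935

1.79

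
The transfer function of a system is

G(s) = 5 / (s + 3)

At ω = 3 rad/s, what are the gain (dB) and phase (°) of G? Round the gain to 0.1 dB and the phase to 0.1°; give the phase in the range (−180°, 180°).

At s = jω = j3:
pole (s+3): 3 + j3 → |·| = √(3²+3²) = √18 ≈ 4.2426, ∠ = arctan(3/3) ≈ 45.00°
|G| = 5 / 4.2426 ≈ 1.1785
Gain = 20 log₁₀(1.1785) ≈ 1.43 dB
∠G = 0.00° − 45.00° = -45.00°

1.4 dB, -45.0°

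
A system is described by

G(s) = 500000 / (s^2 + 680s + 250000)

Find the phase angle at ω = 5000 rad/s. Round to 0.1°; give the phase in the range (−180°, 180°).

-172.2°

At s = jω = j5000:
quadratic: (j5000)² + 680·j5000 + 250000 = -24750000 + j3400000 → |·| ≈ 2.4982e+07, ∠ ≈ 172.18°
∠G = 0.00° − 172.18° = -172.18°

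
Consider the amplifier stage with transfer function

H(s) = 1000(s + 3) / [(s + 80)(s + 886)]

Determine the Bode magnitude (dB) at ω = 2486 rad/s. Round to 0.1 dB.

-8.4 dB

At s = jω = j2486:
zero (s+3): 3 + j2486 → |·| = √(3²+2486²) = √6180205 ≈ 2486, ∠ = arctan(2486/3) ≈ 89.93°
pole (s+80): 80 + j2486 → |·| = √(80²+2486²) = √6186596 ≈ 2487.3, ∠ = arctan(2486/80) ≈ 88.16°
pole (s+886): 886 + j2486 → |·| = √(886²+2486²) = √6965192 ≈ 2639.2, ∠ = arctan(2486/886) ≈ 70.38°
|H| = 1000 · 2486 / 6.5645e+06 ≈ 0.3787
Gain = 20 log₁₀(0.3787) ≈ -8.43 dB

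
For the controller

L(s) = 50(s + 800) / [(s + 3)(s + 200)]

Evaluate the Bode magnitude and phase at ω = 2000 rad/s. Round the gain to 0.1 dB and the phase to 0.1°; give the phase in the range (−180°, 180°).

-31.4 dB, -106.0°

At s = jω = j2000:
zero (s+800): 800 + j2000 → |·| = √(800²+2000²) = √4640000 ≈ 2154.1, ∠ = arctan(2000/800) ≈ 68.20°
pole (s+3): 3 + j2000 → |·| = √(3²+2000²) = √4000009 ≈ 2000, ∠ = arctan(2000/3) ≈ 89.91°
pole (s+200): 200 + j2000 → |·| = √(200²+2000²) = √4040000 ≈ 2010, ∠ = arctan(2000/200) ≈ 84.29°
|L| = 50 · 2154.1 / 4.02e+06 ≈ 0.026792
Gain = 20 log₁₀(0.026792) ≈ -31.44 dB
∠L = 68.20° − 174.20° = -106.00°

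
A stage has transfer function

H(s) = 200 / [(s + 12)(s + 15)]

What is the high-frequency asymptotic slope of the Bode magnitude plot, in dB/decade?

Each pole contributes −20 dB/decade at high frequency; each zero contributes +20 dB/decade.
Net: 0 zero(s) − 2 pole(s) → -40 dB/decade.

-40 dB/decade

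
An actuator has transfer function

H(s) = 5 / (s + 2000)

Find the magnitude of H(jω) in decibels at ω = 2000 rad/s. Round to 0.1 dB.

-55.1 dB

At s = jω = j2000:
pole (s+2000): 2000 + j2000 → |·| = √(2000²+2000²) = √8000000 ≈ 2828.4, ∠ = arctan(2000/2000) ≈ 45.00°
|H| = 5 / 2828.4 ≈ 0.0017678
Gain = 20 log₁₀(0.0017678) ≈ -55.05 dB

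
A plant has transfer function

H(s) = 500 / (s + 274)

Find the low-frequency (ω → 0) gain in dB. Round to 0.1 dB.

H(0) = 500 / 274 ≈ 1.8248
20 log₁₀(1.8248) ≈ 5.22 dB

5.2 dB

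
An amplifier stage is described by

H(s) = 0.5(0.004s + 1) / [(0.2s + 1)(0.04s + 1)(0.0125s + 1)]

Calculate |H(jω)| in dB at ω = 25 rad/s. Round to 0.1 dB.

At ω = 25 rad/s:
zero (1 + j25·0.004) = 1 + j0.1 → |·| ≈ 1.005, ∠ ≈ 5.71°
pole (1 + j25·0.2) = 1 + j5 → |·| ≈ 5.099, ∠ ≈ 78.69°
pole (1 + j25·0.04) = 1 + j1 → |·| ≈ 1.4142, ∠ ≈ 45.00°
pole (1 + j25·0.0125) = 1 + j0.3125 → |·| ≈ 1.0477, ∠ ≈ 17.35°
|H| = 0.5 · 1.005 / (5.099 · 1.4142 · 1.0477) ≈ 0.066513
Gain = 20 log₁₀(0.066513) ≈ -23.54 dB

-23.5 dB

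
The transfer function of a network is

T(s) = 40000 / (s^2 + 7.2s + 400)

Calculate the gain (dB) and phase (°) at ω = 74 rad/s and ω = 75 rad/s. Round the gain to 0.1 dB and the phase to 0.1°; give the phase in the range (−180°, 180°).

ω = 74: 17.9 dB, -174.0°; ω = 75: 17.6 dB, -174.1°

At s = jω = j74:
quadratic: (j74)² + 7.2·j74 + 400 = -5076 + j532.8 → |·| ≈ 5103.9, ∠ ≈ 174.01°
|T| = 40000 / 5103.9 ≈ 7.8371
Gain = 20 log₁₀(7.8371) ≈ 17.88 dB
∠T = 0.00° − 174.01° = -174.01°

At s = jω = j75:
quadratic: (j75)² + 7.2·j75 + 400 = -5225 + j540 → |·| ≈ 5252.8, ∠ ≈ 174.10°
|T| = 40000 / 5252.8 ≈ 7.615
Gain = 20 log₁₀(7.615) ≈ 17.63 dB
∠T = 0.00° − 174.10° = -174.10°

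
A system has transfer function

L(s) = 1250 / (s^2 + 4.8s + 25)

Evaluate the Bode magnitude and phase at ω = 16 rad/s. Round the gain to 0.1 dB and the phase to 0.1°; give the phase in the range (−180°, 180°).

14.2 dB, -161.6°

At s = jω = j16:
quadratic: (j16)² + 4.8·j16 + 25 = -231 + j76.8 → |·| ≈ 243.43, ∠ ≈ 161.61°
|L| = 1250 / 243.43 ≈ 5.1349
Gain = 20 log₁₀(5.1349) ≈ 14.21 dB
∠L = 0.00° − 161.61° = -161.61°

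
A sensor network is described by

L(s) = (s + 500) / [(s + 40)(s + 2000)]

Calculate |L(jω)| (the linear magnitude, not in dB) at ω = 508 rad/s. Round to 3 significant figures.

0.000678

At s = jω = j508:
zero (s+500): 500 + j508 → |·| = √(500²+508²) = √508064 ≈ 712.79, ∠ = arctan(508/500) ≈ 45.45°
pole (s+40): 40 + j508 → |·| = √(40²+508²) = √259664 ≈ 509.57, ∠ = arctan(508/40) ≈ 85.50°
pole (s+2000): 2000 + j508 → |·| = √(2000²+508²) = √4258064 ≈ 2063.5, ∠ = arctan(508/2000) ≈ 14.25°
|L| = 1 · 712.79 / 1.0515e+06 ≈ 0.00067788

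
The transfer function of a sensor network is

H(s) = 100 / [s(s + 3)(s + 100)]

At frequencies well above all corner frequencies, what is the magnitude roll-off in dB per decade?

-60 dB/decade

Each pole contributes −20 dB/decade at high frequency; each zero contributes +20 dB/decade.
Net: 0 zero(s) − 3 pole(s) → -60 dB/decade.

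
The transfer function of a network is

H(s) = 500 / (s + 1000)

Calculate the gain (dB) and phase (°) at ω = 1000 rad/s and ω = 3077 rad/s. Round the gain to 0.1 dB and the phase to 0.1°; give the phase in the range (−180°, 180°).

ω = 1000: -9.0 dB, -45.0°; ω = 3077: -16.2 dB, -72.0°

At s = jω = j1000:
pole (s+1000): 1000 + j1000 → |·| = √(1000²+1000²) = √2000000 ≈ 1414.2, ∠ = arctan(1000/1000) ≈ 45.00°
|H| = 500 / 1414.2 ≈ 0.35356
Gain = 20 log₁₀(0.35356) ≈ -9.03 dB
∠H = 0.00° − 45.00° = -45.00°

At s = jω = j3077:
pole (s+1000): 1000 + j3077 → |·| = √(1000²+3077²) = √10467929 ≈ 3235.4, ∠ = arctan(3077/1000) ≈ 72.00°
|H| = 500 / 3235.4 ≈ 0.15454
Gain = 20 log₁₀(0.15454) ≈ -16.22 dB
∠H = 0.00° − 72.00° = -72.00°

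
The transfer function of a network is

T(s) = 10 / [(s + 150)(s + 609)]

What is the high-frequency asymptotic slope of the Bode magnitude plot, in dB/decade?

-40 dB/decade

Each pole contributes −20 dB/decade at high frequency; each zero contributes +20 dB/decade.
Net: 0 zero(s) − 2 pole(s) → -40 dB/decade.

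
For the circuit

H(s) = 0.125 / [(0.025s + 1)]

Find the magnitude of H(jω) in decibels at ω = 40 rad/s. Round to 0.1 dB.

At ω = 40 rad/s:
pole (1 + j40·0.025) = 1 + j1 → |·| ≈ 1.4142, ∠ ≈ 45.00°
|H| = 0.125 · 1 / (1.4142) ≈ 0.088389
Gain = 20 log₁₀(0.088389) ≈ -21.07 dB

-21.1 dB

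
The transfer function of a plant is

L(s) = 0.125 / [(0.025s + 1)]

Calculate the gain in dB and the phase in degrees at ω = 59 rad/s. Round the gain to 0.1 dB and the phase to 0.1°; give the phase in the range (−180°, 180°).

-23.1 dB, -55.9°

At ω = 59 rad/s:
pole (1 + j59·0.025) = 1 + j1.475 → |·| ≈ 1.782, ∠ ≈ 55.86°
|L| = 0.125 · 1 / (1.782) ≈ 0.070146
Gain = 20 log₁₀(0.070146) ≈ -23.08 dB
∠L = (0°) − (55.86°) = -55.86°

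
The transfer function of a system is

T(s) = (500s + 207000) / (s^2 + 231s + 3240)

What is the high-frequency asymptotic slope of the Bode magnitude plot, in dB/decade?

-20 dB/decade

Each pole contributes −20 dB/decade at high frequency; each zero contributes +20 dB/decade.
Net: 1 zero(s) − 2 pole(s) → -20 dB/decade.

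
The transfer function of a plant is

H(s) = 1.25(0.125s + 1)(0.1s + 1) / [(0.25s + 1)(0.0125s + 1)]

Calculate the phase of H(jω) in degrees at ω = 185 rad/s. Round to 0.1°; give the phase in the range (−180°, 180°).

19.1°

At ω = 185 rad/s:
zero (1 + j185·0.125) = 1 + j23.125 → |·| ≈ 23.147, ∠ ≈ 87.52°
zero (1 + j185·0.1) = 1 + j18.5 → |·| ≈ 18.527, ∠ ≈ 86.91°
pole (1 + j185·0.25) = 1 + j46.25 → |·| ≈ 46.261, ∠ ≈ 88.76°
pole (1 + j185·0.0125) = 1 + j2.3125 → |·| ≈ 2.5195, ∠ ≈ 66.61°
∠H = (87.52° + 86.91°) − (88.76° + 66.61°) = 19.06°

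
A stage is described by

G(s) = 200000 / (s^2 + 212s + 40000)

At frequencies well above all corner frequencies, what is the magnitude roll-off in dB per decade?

Each pole contributes −20 dB/decade at high frequency; each zero contributes +20 dB/decade.
Net: 0 zero(s) − 2 pole(s) → -40 dB/decade.

-40 dB/decade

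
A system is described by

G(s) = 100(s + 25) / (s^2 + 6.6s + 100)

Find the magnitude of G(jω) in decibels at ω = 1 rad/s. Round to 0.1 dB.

28.0 dB

At s = jω = j1:
zero (s+25): 25 + j1 → |·| = √(25²+1²) = √626 ≈ 25.02, ∠ = arctan(1/25) ≈ 2.29°
quadratic: (j1)² + 6.6·j1 + 100 = 99 + j6.6 → |·| ≈ 99.22, ∠ ≈ 3.81°
|G| = 100 · 25.02 / 99.22 ≈ 25.217
Gain = 20 log₁₀(25.217) ≈ 28.03 dB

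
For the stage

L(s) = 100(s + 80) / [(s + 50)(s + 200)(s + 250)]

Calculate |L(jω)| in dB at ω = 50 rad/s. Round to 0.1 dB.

At s = jω = j50:
zero (s+80): 80 + j50 → |·| = √(80²+50²) = √8900 ≈ 94.34, ∠ = arctan(50/80) ≈ 32.01°
pole (s+50): 50 + j50 → |·| = √(50²+50²) = √5000 ≈ 70.711, ∠ = arctan(50/50) ≈ 45.00°
pole (s+200): 200 + j50 → |·| = √(200²+50²) = √42500 ≈ 206.16, ∠ = arctan(50/200) ≈ 14.04°
pole (s+250): 250 + j50 → |·| = √(250²+50²) = √65000 ≈ 254.95, ∠ = arctan(50/250) ≈ 11.31°
|L| = 100 · 94.34 / 3.7166e+06 ≈ 0.0025383
Gain = 20 log₁₀(0.0025383) ≈ -51.91 dB

-51.9 dB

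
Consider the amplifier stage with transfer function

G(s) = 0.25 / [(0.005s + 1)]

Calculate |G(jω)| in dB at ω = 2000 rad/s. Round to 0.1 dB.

-32.1 dB

At ω = 2000 rad/s:
pole (1 + j2000·0.005) = 1 + j10 → |·| ≈ 10.05, ∠ ≈ 84.29°
|G| = 0.25 · 1 / (10.05) ≈ 0.024876
Gain = 20 log₁₀(0.024876) ≈ -32.08 dB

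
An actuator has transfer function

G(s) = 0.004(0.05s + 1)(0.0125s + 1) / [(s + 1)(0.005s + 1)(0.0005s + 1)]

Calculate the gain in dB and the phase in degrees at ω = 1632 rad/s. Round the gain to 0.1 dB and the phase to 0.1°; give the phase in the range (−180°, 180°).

-68.3 dB, -35.7°

At ω = 1632 rad/s:
zero (1 + j1632·0.05) = 1 + j81.6 → |·| ≈ 81.606, ∠ ≈ 89.30°
zero (1 + j1632·0.0125) = 1 + j20.4 → |·| ≈ 20.424, ∠ ≈ 87.19°
pole (1 + j1632·1) = 1 + j1632 → |·| ≈ 1632, ∠ ≈ 89.96°
pole (1 + j1632·0.005) = 1 + j8.16 → |·| ≈ 8.221, ∠ ≈ 83.01°
pole (1 + j1632·0.0005) = 1 + j0.816 → |·| ≈ 1.2907, ∠ ≈ 39.21°
|G| = 0.004 · 81.606 · 20.424 / (1632 · 8.221 · 1.2907) ≈ 0.00038499
Gain = 20 log₁₀(0.00038499) ≈ -68.29 dB
∠G = (89.30° + 87.19°) − (89.96° + 83.01° + 39.21°) = -35.69°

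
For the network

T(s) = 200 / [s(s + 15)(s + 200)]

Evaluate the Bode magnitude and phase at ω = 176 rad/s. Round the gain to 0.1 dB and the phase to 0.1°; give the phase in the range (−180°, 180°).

At s = jω = j176:
pole (s+15): 15 + j176 → |·| = √(15²+176²) = √31201 ≈ 176.64, ∠ = arctan(176/15) ≈ 85.13°
pole (s+200): 200 + j176 → |·| = √(200²+176²) = √70976 ≈ 266.41, ∠ = arctan(176/200) ≈ 41.35°
pole at origin: |s| = 176, ∠ = 90.00° (in denominator)
|T| = 200 / 8.2823e+06 ≈ 2.4148e-05
Gain = 20 log₁₀(2.4148e-05) ≈ -92.34 dB
∠T = 0.00° − 216.48° = -216.48° ≡ 143.52° (principal value)

-92.3 dB, 143.5°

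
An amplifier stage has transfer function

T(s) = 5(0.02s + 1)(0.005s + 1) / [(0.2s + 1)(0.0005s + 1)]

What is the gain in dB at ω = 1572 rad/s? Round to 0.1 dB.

9.9 dB

At ω = 1572 rad/s:
zero (1 + j1572·0.02) = 1 + j31.44 → |·| ≈ 31.456, ∠ ≈ 88.18°
zero (1 + j1572·0.005) = 1 + j7.86 → |·| ≈ 7.9234, ∠ ≈ 82.75°
pole (1 + j1572·0.2) = 1 + j314.4 → |·| ≈ 314.4, ∠ ≈ 89.82°
pole (1 + j1572·0.0005) = 1 + j0.786 → |·| ≈ 1.2719, ∠ ≈ 38.17°
|T| = 5 · 31.456 · 7.9234 / (314.4 · 1.2719) ≈ 3.1164
Gain = 20 log₁₀(3.1164) ≈ 9.87 dB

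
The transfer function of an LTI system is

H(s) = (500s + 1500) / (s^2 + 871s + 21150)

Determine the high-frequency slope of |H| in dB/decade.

Each pole contributes −20 dB/decade at high frequency; each zero contributes +20 dB/decade.
Net: 1 zero(s) − 2 pole(s) → -20 dB/decade.

-20 dB/decade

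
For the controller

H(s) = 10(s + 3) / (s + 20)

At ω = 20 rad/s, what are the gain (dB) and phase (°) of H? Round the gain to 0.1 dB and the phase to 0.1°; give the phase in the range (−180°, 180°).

17.1 dB, 36.5°

At s = jω = j20:
zero (s+3): 3 + j20 → |·| = √(3²+20²) = √409 ≈ 20.224, ∠ = arctan(20/3) ≈ 81.47°
pole (s+20): 20 + j20 → |·| = √(20²+20²) = √800 ≈ 28.284, ∠ = arctan(20/20) ≈ 45.00°
|H| = 10 · 20.224 / 28.284 ≈ 7.1503
Gain = 20 log₁₀(7.1503) ≈ 17.09 dB
∠H = 81.47° − 45.00° = 36.47°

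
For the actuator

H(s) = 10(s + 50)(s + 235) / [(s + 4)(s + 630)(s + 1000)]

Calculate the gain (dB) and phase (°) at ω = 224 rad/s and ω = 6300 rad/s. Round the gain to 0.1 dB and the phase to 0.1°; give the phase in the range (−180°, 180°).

ω = 224: -46.3 dB, -0.1°; ω = 6300: -56.1 dB, -77.8°

At s = jω = j224:
zero (s+50): 50 + j224 → |·| = √(50²+224²) = √52676 ≈ 229.51, ∠ = arctan(224/50) ≈ 77.42°
zero (s+235): 235 + j224 → |·| = √(235²+224²) = √105401 ≈ 324.66, ∠ = arctan(224/235) ≈ 43.63°
pole (s+4): 4 + j224 → |·| = √(4²+224²) = √50192 ≈ 224.04, ∠ = arctan(224/4) ≈ 88.98°
pole (s+630): 630 + j224 → |·| = √(630²+224²) = √447076 ≈ 668.64, ∠ = arctan(224/630) ≈ 19.57°
pole (s+1000): 1000 + j224 → |·| = √(1000²+224²) = √1050176 ≈ 1024.8, ∠ = arctan(224/1000) ≈ 12.63°
|H| = 10 · 74513 / 1.5352e+08 ≈ 0.0048536
Gain = 20 log₁₀(0.0048536) ≈ -46.28 dB
∠H = 121.05° − 121.18° = -0.13°

At s = jω = j6300:
zero (s+50): 50 + j6300 → |·| = √(50²+6300²) = √39692500 ≈ 6300.2, ∠ = arctan(6300/50) ≈ 89.55°
zero (s+235): 235 + j6300 → |·| = √(235²+6300²) = √39745225 ≈ 6304.4, ∠ = arctan(6300/235) ≈ 87.86°
pole (s+4): 4 + j6300 → |·| = √(4²+6300²) = √39690016 ≈ 6300, ∠ = arctan(6300/4) ≈ 89.96°
pole (s+630): 630 + j6300 → |·| = √(630²+6300²) = √40086900 ≈ 6331.4, ∠ = arctan(6300/630) ≈ 84.29°
pole (s+1000): 1000 + j6300 → |·| = √(1000²+6300²) = √40690000 ≈ 6378.9, ∠ = arctan(6300/1000) ≈ 80.98°
|H| = 10 · 3.9719e+07 / 2.5444e+11 ≈ 0.001561
Gain = 20 log₁₀(0.001561) ≈ -56.13 dB
∠H = 177.41° − 255.23° = -77.82°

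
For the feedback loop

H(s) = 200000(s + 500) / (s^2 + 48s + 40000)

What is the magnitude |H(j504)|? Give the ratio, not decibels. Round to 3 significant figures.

At s = jω = j504:
zero (s+500): 500 + j504 → |·| = √(500²+504²) = √504016 ≈ 709.94, ∠ = arctan(504/500) ≈ 45.23°
quadratic: (j504)² + 48·j504 + 40000 = -214016 + j24192 → |·| ≈ 2.1538e+05, ∠ ≈ 173.55°
|H| = 200000 · 709.94 / 2.1538e+05 ≈ 659.24

659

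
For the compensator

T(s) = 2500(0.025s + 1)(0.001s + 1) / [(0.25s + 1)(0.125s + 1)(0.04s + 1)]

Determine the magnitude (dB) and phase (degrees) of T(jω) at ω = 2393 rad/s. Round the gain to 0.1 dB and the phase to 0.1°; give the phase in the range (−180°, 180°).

At ω = 2393 rad/s:
zero (1 + j2393·0.025) = 1 + j59.825 → |·| ≈ 59.833, ∠ ≈ 89.04°
zero (1 + j2393·0.001) = 1 + j2.393 → |·| ≈ 2.5935, ∠ ≈ 67.32°
pole (1 + j2393·0.25) = 1 + j598.25 → |·| ≈ 598.25, ∠ ≈ 89.90°
pole (1 + j2393·0.125) = 1 + j299.125 → |·| ≈ 299.13, ∠ ≈ 89.81°
pole (1 + j2393·0.04) = 1 + j95.72 → |·| ≈ 95.725, ∠ ≈ 89.40°
|T| = 2500 · 59.833 · 2.5935 / (598.25 · 299.13 · 95.725) ≈ 0.022646
Gain = 20 log₁₀(0.022646) ≈ -32.90 dB
∠T = (89.04° + 67.32°) − (89.90° + 89.81° + 89.40°) = -112.75°

-32.9 dB, -112.8°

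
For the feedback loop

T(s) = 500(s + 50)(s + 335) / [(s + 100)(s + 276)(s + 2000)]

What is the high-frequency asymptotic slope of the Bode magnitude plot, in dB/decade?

-20 dB/decade

Each pole contributes −20 dB/decade at high frequency; each zero contributes +20 dB/decade.
Net: 2 zero(s) − 3 pole(s) → -20 dB/decade.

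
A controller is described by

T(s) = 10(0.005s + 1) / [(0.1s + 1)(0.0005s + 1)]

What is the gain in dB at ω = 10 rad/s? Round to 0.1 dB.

At ω = 10 rad/s:
zero (1 + j10·0.005) = 1 + j0.05 → |·| ≈ 1.0012, ∠ ≈ 2.86°
pole (1 + j10·0.1) = 1 + j1 → |·| ≈ 1.4142, ∠ ≈ 45.00°
pole (1 + j10·0.0005) = 1 + j0.005 → |·| ≈ 1, ∠ ≈ 0.29°
|T| = 10 · 1.0012 / (1.4142 · 1) ≈ 7.0796
Gain = 20 log₁₀(7.0796) ≈ 17.00 dB

17.0 dB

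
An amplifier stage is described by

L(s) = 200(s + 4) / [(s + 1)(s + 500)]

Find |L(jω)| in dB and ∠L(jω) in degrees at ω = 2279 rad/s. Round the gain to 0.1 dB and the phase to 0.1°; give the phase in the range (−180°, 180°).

-21.3 dB, -77.7°

At s = jω = j2279:
zero (s+4): 4 + j2279 → |·| = √(4²+2279²) = √5193857 ≈ 2279, ∠ = arctan(2279/4) ≈ 89.90°
pole (s+1): 1 + j2279 → |·| = √(1²+2279²) = √5193842 ≈ 2279, ∠ = arctan(2279/1) ≈ 89.97°
pole (s+500): 500 + j2279 → |·| = √(500²+2279²) = √5443841 ≈ 2333.2, ∠ = arctan(2279/500) ≈ 77.63°
|L| = 200 · 2279 / 5.3174e+06 ≈ 0.085719
Gain = 20 log₁₀(0.085719) ≈ -21.34 dB
∠L = 89.90° − 167.60° = -77.70°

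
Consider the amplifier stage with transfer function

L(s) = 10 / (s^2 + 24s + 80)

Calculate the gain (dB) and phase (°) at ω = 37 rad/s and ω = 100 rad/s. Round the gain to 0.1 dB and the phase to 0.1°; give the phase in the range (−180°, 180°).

ω = 37: -43.9 dB, -145.4°; ω = 100: -60.2 dB, -166.4°

Substitute s = j37:
Numerator: 10 = 10 + j0
Denominator: (j37)^2 + 24(j37) + 80 = -1289 + j888
|N| = √(10² + 0²) ≈ 10, ∠N ≈ 0.00°
|D| = √(1289² + 888²) ≈ 1565.3, ∠D ≈ 145.44°
|L| = 10 / 1565.3 ≈ 0.0063886
Gain = 20 log₁₀(0.0063886) ≈ -43.89 dB
∠L = 0.00° − 145.44° = -145.44°

Substitute s = j100:
Numerator: 10 = 10 + j0
Denominator: (j100)^2 + 24(j100) + 80 = -9920 + j2400
|N| = √(10² + 0²) ≈ 10, ∠N ≈ 0.00°
|D| = √(9920² + 2400²) ≈ 10206, ∠D ≈ 166.40°
|L| = 10 / 10206 ≈ 0.00097982
Gain = 20 log₁₀(0.00097982) ≈ -60.18 dB
∠L = 0.00° − 166.40° = -166.40°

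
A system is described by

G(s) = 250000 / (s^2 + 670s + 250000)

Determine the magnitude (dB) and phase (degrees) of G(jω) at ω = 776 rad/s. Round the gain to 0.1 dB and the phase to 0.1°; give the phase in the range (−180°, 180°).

At s = jω = j776:
quadratic: (j776)² + 670·j776 + 250000 = -352176 + j519920 → |·| ≈ 6.2797e+05, ∠ ≈ 124.11°
|G| = 250000 / 6.2797e+05 ≈ 0.39811
Gain = 20 log₁₀(0.39811) ≈ -8.00 dB
∠G = 0.00° − 124.11° = -124.11°

-8.0 dB, -124.1°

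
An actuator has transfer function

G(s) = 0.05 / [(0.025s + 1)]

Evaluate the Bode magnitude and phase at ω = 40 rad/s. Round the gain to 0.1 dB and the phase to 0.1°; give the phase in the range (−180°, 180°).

At ω = 40 rad/s:
pole (1 + j40·0.025) = 1 + j1 → |·| ≈ 1.4142, ∠ ≈ 45.00°
|G| = 0.05 · 1 / (1.4142) ≈ 0.035356
Gain = 20 log₁₀(0.035356) ≈ -29.03 dB
∠G = (0°) − (45.00°) = -45.00°

-29.0 dB, -45.0°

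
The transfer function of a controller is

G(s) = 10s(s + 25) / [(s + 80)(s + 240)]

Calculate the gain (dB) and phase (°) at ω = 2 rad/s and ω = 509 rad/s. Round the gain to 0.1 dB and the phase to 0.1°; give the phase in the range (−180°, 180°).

At s = jω = j2:
zero (s+25): 25 + j2 → |·| = √(25²+2²) = √629 ≈ 25.08, ∠ = arctan(2/25) ≈ 4.57°
zero at origin: s = j2 → |·| = 2, ∠ = 90.00°
pole (s+80): 80 + j2 → |·| = √(80²+2²) = √6404 ≈ 80.025, ∠ = arctan(2/80) ≈ 1.43°
pole (s+240): 240 + j2 → |·| = √(240²+2²) = √57604 ≈ 240.01, ∠ = arctan(2/240) ≈ 0.48°
|G| = 10 · 50.16 / 19207 ≈ 0.026115
Gain = 20 log₁₀(0.026115) ≈ -31.66 dB
∠G = 94.57° − 1.91° = 92.66°

At s = jω = j509:
zero (s+25): 25 + j509 → |·| = √(25²+509²) = √259706 ≈ 509.61, ∠ = arctan(509/25) ≈ 87.19°
zero at origin: s = j509 → |·| = 509, ∠ = 90.00°
pole (s+80): 80 + j509 → |·| = √(80²+509²) = √265481 ≈ 515.25, ∠ = arctan(509/80) ≈ 81.07°
pole (s+240): 240 + j509 → |·| = √(240²+509²) = √316681 ≈ 562.74, ∠ = arctan(509/240) ≈ 64.76°
|G| = 10 · 2.5939e+05 / 2.8995e+05 ≈ 8.946
Gain = 20 log₁₀(8.946) ≈ 19.03 dB
∠G = 177.19° − 145.83° = 31.36°

ω = 2: -31.7 dB, 92.7°; ω = 509: 19.0 dB, 31.4°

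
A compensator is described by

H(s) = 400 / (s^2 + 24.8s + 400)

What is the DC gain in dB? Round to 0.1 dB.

0.0 dB

H(0) = 400 / 400 = 1
20 log₁₀(1) ≈ 0.00 dB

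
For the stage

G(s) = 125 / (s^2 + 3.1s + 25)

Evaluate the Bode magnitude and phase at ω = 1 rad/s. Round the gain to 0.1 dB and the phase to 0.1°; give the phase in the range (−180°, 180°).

At s = jω = j1:
quadratic: (j1)² + 3.1·j1 + 25 = 24 + j3.1 → |·| ≈ 24.199, ∠ ≈ 7.36°
|G| = 125 / 24.199 ≈ 5.1655
Gain = 20 log₁₀(5.1655) ≈ 14.26 dB
∠G = 0.00° − 7.36° = -7.36°

14.3 dB, -7.4°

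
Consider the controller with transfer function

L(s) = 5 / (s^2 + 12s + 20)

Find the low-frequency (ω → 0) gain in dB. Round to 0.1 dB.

-12.0 dB

L(0) = 5 / 20 = 0.25
20 log₁₀(0.25) ≈ -12.04 dB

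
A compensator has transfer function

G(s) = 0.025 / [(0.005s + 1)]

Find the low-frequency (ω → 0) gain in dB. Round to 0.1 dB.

-32.0 dB

G(0) = 0.025 · 1 / 1 = 0.025
20 log₁₀(0.025) ≈ -32.04 dB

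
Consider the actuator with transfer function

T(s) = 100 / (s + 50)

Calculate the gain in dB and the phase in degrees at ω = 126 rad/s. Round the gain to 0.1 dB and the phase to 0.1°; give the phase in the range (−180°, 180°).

-2.6 dB, -68.4°

At s = jω = j126:
pole (s+50): 50 + j126 → |·| = √(50²+126²) = √18376 ≈ 135.56, ∠ = arctan(126/50) ≈ 68.36°
|T| = 100 / 135.56 ≈ 0.73768
Gain = 20 log₁₀(0.73768) ≈ -2.64 dB
∠T = 0.00° − 68.36° = -68.36°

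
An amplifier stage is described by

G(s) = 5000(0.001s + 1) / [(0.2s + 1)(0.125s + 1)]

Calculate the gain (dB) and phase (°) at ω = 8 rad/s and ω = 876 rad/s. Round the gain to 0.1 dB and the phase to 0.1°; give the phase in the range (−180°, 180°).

ω = 8: 65.5 dB, -102.5°; ω = 876: -9.2 dB, -137.9°

At ω = 8 rad/s:
zero (1 + j8·0.001) = 1 + j0.008 → |·| ≈ 1, ∠ ≈ 0.46°
pole (1 + j8·0.2) = 1 + j1.6 → |·| ≈ 1.8868, ∠ ≈ 57.99°
pole (1 + j8·0.125) = 1 + j1 → |·| ≈ 1.4142, ∠ ≈ 45.00°
|G| = 5000 · 1 / (1.8868 · 1.4142) ≈ 1873.8
Gain = 20 log₁₀(1873.8) ≈ 65.45 dB
∠G = (0.46°) − (57.99° + 45.00°) = -102.53°

At ω = 876 rad/s:
zero (1 + j876·0.001) = 1 + j0.876 → |·| ≈ 1.3294, ∠ ≈ 41.22°
pole (1 + j876·0.2) = 1 + j175.2 → |·| ≈ 175.2, ∠ ≈ 89.67°
pole (1 + j876·0.125) = 1 + j109.5 → |·| ≈ 109.5, ∠ ≈ 89.48°
|G| = 5000 · 1.3294 / (175.2 · 109.5) ≈ 0.34648
Gain = 20 log₁₀(0.34648) ≈ -9.21 dB
∠G = (41.22°) − (89.67° + 89.48°) = -137.93°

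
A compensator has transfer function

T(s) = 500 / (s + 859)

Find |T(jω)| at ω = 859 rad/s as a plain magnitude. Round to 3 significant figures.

0.412

At s = jω = j859:
pole (s+859): 859 + j859 → |·| = √(859²+859²) = √1475762 ≈ 1214.8, ∠ = arctan(859/859) ≈ 45.00°
|T| = 500 / 1214.8 ≈ 0.41159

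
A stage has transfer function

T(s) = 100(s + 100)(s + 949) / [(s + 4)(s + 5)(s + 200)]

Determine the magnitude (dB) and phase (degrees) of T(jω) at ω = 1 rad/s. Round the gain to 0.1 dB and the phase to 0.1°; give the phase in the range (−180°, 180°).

At s = jω = j1:
zero (s+100): 100 + j1 → |·| = √(100²+1²) = √10001 ≈ 100, ∠ = arctan(1/100) ≈ 0.57°
zero (s+949): 949 + j1 → |·| = √(949²+1²) = √900602 ≈ 949, ∠ = arctan(1/949) ≈ 0.06°
pole (s+4): 4 + j1 → |·| = √(4²+1²) = √17 ≈ 4.1231, ∠ = arctan(1/4) ≈ 14.04°
pole (s+5): 5 + j1 → |·| = √(5²+1²) = √26 ≈ 5.099, ∠ = arctan(1/5) ≈ 11.31°
pole (s+200): 200 + j1 → |·| = √(200²+1²) = √40001 ≈ 200, ∠ = arctan(1/200) ≈ 0.29°
|T| = 100 · 94900 / 4204.7 ≈ 2257
Gain = 20 log₁₀(2257) ≈ 67.07 dB
∠T = 0.63° − 25.64° = -25.01°

67.1 dB, -25.0°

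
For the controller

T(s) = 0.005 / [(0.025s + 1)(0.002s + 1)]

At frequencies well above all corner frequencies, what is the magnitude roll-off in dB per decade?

Each pole contributes −20 dB/decade at high frequency; each zero contributes +20 dB/decade.
Net: 0 zero(s) − 2 pole(s) → -40 dB/decade.

-40 dB/decade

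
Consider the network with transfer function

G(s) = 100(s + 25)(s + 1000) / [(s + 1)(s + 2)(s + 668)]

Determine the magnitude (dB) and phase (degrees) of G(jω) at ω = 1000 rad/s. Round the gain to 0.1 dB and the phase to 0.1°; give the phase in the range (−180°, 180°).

At s = jω = j1000:
zero (s+25): 25 + j1000 → |·| = √(25²+1000²) = √1000625 ≈ 1000.3, ∠ = arctan(1000/25) ≈ 88.57°
zero (s+1000): 1000 + j1000 → |·| = √(1000²+1000²) = √2000000 ≈ 1414.2, ∠ = arctan(1000/1000) ≈ 45.00°
pole (s+1): 1 + j1000 → |·| = √(1²+1000²) = √1000001 ≈ 1000, ∠ = arctan(1000/1) ≈ 89.94°
pole (s+2): 2 + j1000 → |·| = √(2²+1000²) = √1000004 ≈ 1000, ∠ = arctan(1000/2) ≈ 89.89°
pole (s+668): 668 + j1000 → |·| = √(668²+1000²) = √1446224 ≈ 1202.6, ∠ = arctan(1000/668) ≈ 56.26°
|G| = 100 · 1.4146e+06 / 1.2026e+09 ≈ 0.11763
Gain = 20 log₁₀(0.11763) ≈ -18.59 dB
∠G = 133.57° − 236.09° = -102.52°

-18.6 dB, -102.5°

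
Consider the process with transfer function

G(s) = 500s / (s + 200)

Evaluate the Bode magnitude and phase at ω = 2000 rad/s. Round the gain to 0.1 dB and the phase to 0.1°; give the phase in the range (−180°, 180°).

At s = jω = j2000:
zero at origin: s = j2000 → |·| = 2000, ∠ = 90.00°
pole (s+200): 200 + j2000 → |·| = √(200²+2000²) = √4040000 ≈ 2010, ∠ = arctan(2000/200) ≈ 84.29°
|G| = 500 · 2000 / 2010 ≈ 497.51
Gain = 20 log₁₀(497.51) ≈ 53.94 dB
∠G = 90.00° − 84.29° = 5.71°

53.9 dB, 5.7°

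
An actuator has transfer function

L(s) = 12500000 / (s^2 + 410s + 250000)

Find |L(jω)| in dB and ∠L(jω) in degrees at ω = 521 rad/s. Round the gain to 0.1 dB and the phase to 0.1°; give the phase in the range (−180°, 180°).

35.3 dB, -95.7°

At s = jω = j521:
quadratic: (j521)² + 410·j521 + 250000 = -21441 + j213610 → |·| ≈ 2.1468e+05, ∠ ≈ 95.73°
|L| = 12500000 / 2.1468e+05 ≈ 58.226
Gain = 20 log₁₀(58.226) ≈ 35.30 dB
∠L = 0.00° − 95.73° = -95.73°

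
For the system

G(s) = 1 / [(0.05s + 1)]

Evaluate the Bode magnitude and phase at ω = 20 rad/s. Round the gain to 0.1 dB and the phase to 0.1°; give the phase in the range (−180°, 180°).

-3.0 dB, -45.0°

At ω = 20 rad/s:
pole (1 + j20·0.05) = 1 + j1 → |·| ≈ 1.4142, ∠ ≈ 45.00°
|G| = 1 · 1 / (1.4142) ≈ 0.70711
Gain = 20 log₁₀(0.70711) ≈ -3.01 dB
∠G = (0°) − (45.00°) = -45.00°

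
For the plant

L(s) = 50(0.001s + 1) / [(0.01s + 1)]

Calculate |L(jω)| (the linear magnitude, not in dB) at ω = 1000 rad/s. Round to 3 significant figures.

7.04

At ω = 1000 rad/s:
zero (1 + j1000·0.001) = 1 + j1 → |·| ≈ 1.4142, ∠ ≈ 45.00°
pole (1 + j1000·0.01) = 1 + j10 → |·| ≈ 10.05, ∠ ≈ 84.29°
|L| = 50 · 1.4142 / (10.05) ≈ 7.0358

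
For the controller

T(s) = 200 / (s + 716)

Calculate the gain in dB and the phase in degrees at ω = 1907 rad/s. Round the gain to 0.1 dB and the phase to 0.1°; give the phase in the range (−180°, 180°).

-20.2 dB, -69.4°

At s = jω = j1907:
pole (s+716): 716 + j1907 → |·| = √(716²+1907²) = √4149305 ≈ 2037, ∠ = arctan(1907/716) ≈ 69.42°
|T| = 200 / 2037 ≈ 0.098184
Gain = 20 log₁₀(0.098184) ≈ -20.16 dB
∠T = 0.00° − 69.42° = -69.42°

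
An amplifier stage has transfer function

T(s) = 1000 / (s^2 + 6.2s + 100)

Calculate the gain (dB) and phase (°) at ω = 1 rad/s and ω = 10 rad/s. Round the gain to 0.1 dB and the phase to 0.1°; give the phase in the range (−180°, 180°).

ω = 1: 20.1 dB, -3.6°; ω = 10: 24.2 dB, -90.0°

At s = jω = j1:
quadratic: (j1)² + 6.2·j1 + 100 = 99 + j6.2 → |·| ≈ 99.194, ∠ ≈ 3.58°
|T| = 1000 / 99.194 ≈ 10.081
Gain = 20 log₁₀(10.081) ≈ 20.07 dB
∠T = 0.00° − 3.58° = -3.58°

At s = jω = j10:
quadratic: (j10)² + 6.2·j10 + 100 = 0 + j62 → |·| ≈ 62, ∠ ≈ 90.00°
|T| = 1000 / 62 ≈ 16.129
Gain = 20 log₁₀(16.129) ≈ 24.15 dB
∠T = 0.00° − 90.00° = -90.00°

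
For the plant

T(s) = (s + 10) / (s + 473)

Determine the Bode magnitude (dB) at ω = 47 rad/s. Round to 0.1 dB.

Substitute s = j47:
Numerator: (j47) + 10 = 10 + j47
Denominator: (j47) + 473 = 473 + j47
|N| = √(10² + 47²) ≈ 48.052, ∠N ≈ 77.99°
|D| = √(473² + 47²) ≈ 475.33, ∠D ≈ 5.67°
|T| = 48.052 / 475.33 ≈ 0.10109
Gain = 20 log₁₀(0.10109) ≈ -19.91 dB

-19.9 dB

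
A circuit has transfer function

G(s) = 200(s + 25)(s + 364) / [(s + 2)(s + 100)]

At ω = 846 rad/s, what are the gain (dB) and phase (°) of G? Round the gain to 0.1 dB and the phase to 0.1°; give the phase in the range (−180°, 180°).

At s = jω = j846:
zero (s+25): 25 + j846 → |·| = √(25²+846²) = √716341 ≈ 846.37, ∠ = arctan(846/25) ≈ 88.31°
zero (s+364): 364 + j846 → |·| = √(364²+846²) = √848212 ≈ 920.98, ∠ = arctan(846/364) ≈ 66.72°
pole (s+2): 2 + j846 → |·| = √(2²+846²) = √715720 ≈ 846, ∠ = arctan(846/2) ≈ 89.86°
pole (s+100): 100 + j846 → |·| = √(100²+846²) = √725716 ≈ 851.89, ∠ = arctan(846/100) ≈ 83.26°
|G| = 200 · 7.7949e+05 / 7.207e+05 ≈ 216.31
Gain = 20 log₁₀(216.31) ≈ 46.70 dB
∠G = 155.03° − 173.12° = -18.09°

46.7 dB, -18.1°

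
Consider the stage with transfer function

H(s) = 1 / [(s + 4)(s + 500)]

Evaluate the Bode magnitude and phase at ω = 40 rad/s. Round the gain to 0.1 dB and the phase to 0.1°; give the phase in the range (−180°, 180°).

At s = jω = j40:
pole (s+4): 4 + j40 → |·| = √(4²+40²) = √1616 ≈ 40.2, ∠ = arctan(40/4) ≈ 84.29°
pole (s+500): 500 + j40 → |·| = √(500²+40²) = √251600 ≈ 501.6, ∠ = arctan(40/500) ≈ 4.57°
|H| = 1 / 20164 ≈ 4.9593e-05
Gain = 20 log₁₀(4.9593e-05) ≈ -86.09 dB
∠H = 0.00° − 88.86° = -88.86°

-86.1 dB, -88.9°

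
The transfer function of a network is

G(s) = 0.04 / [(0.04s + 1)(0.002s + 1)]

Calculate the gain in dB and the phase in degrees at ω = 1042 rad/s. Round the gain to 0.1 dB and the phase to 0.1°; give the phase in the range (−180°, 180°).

-67.6 dB, -153.0°

At ω = 1042 rad/s:
pole (1 + j1042·0.04) = 1 + j41.68 → |·| ≈ 41.692, ∠ ≈ 88.63°
pole (1 + j1042·0.002) = 1 + j2.084 → |·| ≈ 2.3115, ∠ ≈ 64.37°
|G| = 0.04 · 1 / (41.692 · 2.3115) ≈ 0.00041506
Gain = 20 log₁₀(0.00041506) ≈ -67.64 dB
∠G = (0°) − (88.63° + 64.37°) = -153.00°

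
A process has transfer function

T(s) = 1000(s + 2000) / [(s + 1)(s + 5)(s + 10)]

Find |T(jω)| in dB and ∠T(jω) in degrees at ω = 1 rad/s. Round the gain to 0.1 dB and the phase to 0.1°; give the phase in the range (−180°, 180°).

88.8 dB, -62.0°

At s = jω = j1:
zero (s+2000): 2000 + j1 → |·| = √(2000²+1²) = √4000001 ≈ 2000, ∠ = arctan(1/2000) ≈ 0.03°
pole (s+1): 1 + j1 → |·| = √(1²+1²) = √2 ≈ 1.4142, ∠ = arctan(1/1) ≈ 45.00°
pole (s+5): 5 + j1 → |·| = √(5²+1²) = √26 ≈ 5.099, ∠ = arctan(1/5) ≈ 11.31°
pole (s+10): 10 + j1 → |·| = √(10²+1²) = √101 ≈ 10.05, ∠ = arctan(1/10) ≈ 5.71°
|T| = 1000 · 2000 / 72.471 ≈ 27597
Gain = 20 log₁₀(27597) ≈ 88.82 dB
∠T = 0.03° − 62.02° = -61.99°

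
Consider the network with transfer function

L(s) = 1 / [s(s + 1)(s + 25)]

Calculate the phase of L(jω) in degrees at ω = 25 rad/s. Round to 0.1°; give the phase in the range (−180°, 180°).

At s = jω = j25:
pole (s+1): 1 + j25 → |·| = √(1²+25²) = √626 ≈ 25.02, ∠ = arctan(25/1) ≈ 87.71°
pole (s+25): 25 + j25 → |·| = √(25²+25²) = √1250 ≈ 35.355, ∠ = arctan(25/25) ≈ 45.00°
pole at origin: |s| = 25, ∠ = 90.00° (in denominator)
∠L = 0.00° − 222.71° = -222.71° ≡ 137.29° (principal value)

137.3°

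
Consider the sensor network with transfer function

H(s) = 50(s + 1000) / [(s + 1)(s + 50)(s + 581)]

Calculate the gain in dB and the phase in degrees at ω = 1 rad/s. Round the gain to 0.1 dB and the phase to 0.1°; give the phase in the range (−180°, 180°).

At s = jω = j1:
zero (s+1000): 1000 + j1 → |·| = √(1000²+1²) = √1000001 ≈ 1000, ∠ = arctan(1/1000) ≈ 0.06°
pole (s+1): 1 + j1 → |·| = √(1²+1²) = √2 ≈ 1.4142, ∠ = arctan(1/1) ≈ 45.00°
pole (s+50): 50 + j1 → |·| = √(50²+1²) = √2501 ≈ 50.01, ∠ = arctan(1/50) ≈ 1.15°
pole (s+581): 581 + j1 → |·| = √(581²+1²) = √337562 ≈ 581, ∠ = arctan(1/581) ≈ 0.10°
|H| = 50 · 1000 / 41091 ≈ 1.2168
Gain = 20 log₁₀(1.2168) ≈ 1.70 dB
∠H = 0.06° − 46.25° = -46.19°

1.7 dB, -46.2°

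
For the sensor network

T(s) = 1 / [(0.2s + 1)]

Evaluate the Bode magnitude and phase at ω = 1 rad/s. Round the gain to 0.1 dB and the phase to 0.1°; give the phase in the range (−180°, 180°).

At ω = 1 rad/s:
pole (1 + j1·0.2) = 1 + j0.2 → |·| ≈ 1.0198, ∠ ≈ 11.31°
|T| = 1 · 1 / (1.0198) ≈ 0.98058
Gain = 20 log₁₀(0.98058) ≈ -0.17 dB
∠T = (0°) − (11.31°) = -11.31°

-0.2 dB, -11.3°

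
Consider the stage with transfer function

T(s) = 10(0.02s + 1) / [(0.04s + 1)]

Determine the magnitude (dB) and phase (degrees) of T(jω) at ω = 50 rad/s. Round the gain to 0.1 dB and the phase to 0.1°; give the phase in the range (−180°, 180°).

16.0 dB, -18.4°

At ω = 50 rad/s:
zero (1 + j50·0.02) = 1 + j1 → |·| ≈ 1.4142, ∠ ≈ 45.00°
pole (1 + j50·0.04) = 1 + j2 → |·| ≈ 2.2361, ∠ ≈ 63.43°
|T| = 10 · 1.4142 / (2.2361) ≈ 6.3244
Gain = 20 log₁₀(6.3244) ≈ 16.02 dB
∠T = (45.00°) − (63.43°) = -18.43°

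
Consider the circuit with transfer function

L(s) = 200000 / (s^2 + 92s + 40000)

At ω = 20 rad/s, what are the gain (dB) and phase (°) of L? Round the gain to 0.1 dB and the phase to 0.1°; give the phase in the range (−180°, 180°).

At s = jω = j20:
quadratic: (j20)² + 92·j20 + 40000 = 39600 + j1840 → |·| ≈ 39643, ∠ ≈ 2.66°
|L| = 200000 / 39643 ≈ 5.045
Gain = 20 log₁₀(5.045) ≈ 14.06 dB
∠L = 0.00° − 2.66° = -2.66°

14.1 dB, -2.7°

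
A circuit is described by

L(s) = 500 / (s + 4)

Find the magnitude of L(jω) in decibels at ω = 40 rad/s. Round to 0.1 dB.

21.9 dB

Substitute s = j40:
Numerator: 500 = 500 + j0
Denominator: (j40) + 4 = 4 + j40
|N| = √(500² + 0²) ≈ 500, ∠N ≈ 0.00°
|D| = √(4² + 40²) ≈ 40.2, ∠D ≈ 84.29°
|L| = 500 / 40.2 ≈ 12.438
Gain = 20 log₁₀(12.438) ≈ 21.90 dB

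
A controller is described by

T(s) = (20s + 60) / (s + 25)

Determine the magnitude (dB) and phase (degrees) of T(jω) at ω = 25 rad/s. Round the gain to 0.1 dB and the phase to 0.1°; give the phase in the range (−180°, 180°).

Substitute s = j25:
Numerator: 20(j25) + 60 = 60 + j500
Denominator: (j25) + 25 = 25 + j25
|N| = √(60² + 500²) ≈ 503.59, ∠N ≈ 83.16°
|D| = √(25² + 25²) ≈ 35.355, ∠D ≈ 45.00°
|T| = 503.59 / 35.355 ≈ 14.244
Gain = 20 log₁₀(14.244) ≈ 23.07 dB
∠T = 83.16° − 45.00° = 38.16°

23.1 dB, 38.2°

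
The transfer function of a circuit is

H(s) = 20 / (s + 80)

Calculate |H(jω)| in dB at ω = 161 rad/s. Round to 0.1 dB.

-19.1 dB

Substitute s = j161:
Numerator: 20 = 20 + j0
Denominator: (j161) + 80 = 80 + j161
|N| = √(20² + 0²) ≈ 20, ∠N ≈ 0.00°
|D| = √(80² + 161²) ≈ 179.78, ∠D ≈ 63.58°
|H| = 20 / 179.78 ≈ 0.11125
Gain = 20 log₁₀(0.11125) ≈ -19.07 dB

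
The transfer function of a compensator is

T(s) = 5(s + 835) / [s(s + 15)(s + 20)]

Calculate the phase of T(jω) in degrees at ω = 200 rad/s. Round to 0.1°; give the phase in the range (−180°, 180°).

At s = jω = j200:
zero (s+835): 835 + j200 → |·| = √(835²+200²) = √737225 ≈ 858.62, ∠ = arctan(200/835) ≈ 13.47°
pole (s+15): 15 + j200 → |·| = √(15²+200²) = √40225 ≈ 200.56, ∠ = arctan(200/15) ≈ 85.71°
pole (s+20): 20 + j200 → |·| = √(20²+200²) = √40400 ≈ 201, ∠ = arctan(200/20) ≈ 84.29°
pole at origin: |s| = 200, ∠ = 90.00° (in denominator)
∠T = 13.47° − 260.00° = -246.53° ≡ 113.47° (principal value)

113.5°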